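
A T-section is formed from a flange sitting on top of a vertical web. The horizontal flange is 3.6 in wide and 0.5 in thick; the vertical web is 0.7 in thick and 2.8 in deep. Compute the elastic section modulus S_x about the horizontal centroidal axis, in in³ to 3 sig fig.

Split into non-overlapping primitives; take the origin at the lower-left of the bounding box.
Flange: 3.6 × 0.5, A = 1.8 in², y = 3.05 in, Ī = 0.0375 in⁴.
Web: 0.7 × 2.8, A = 1.96 in², y = 1.4 in, Ī = 1.2805 in⁴.
Centroid: ȳ = ΣA·y / ΣA = 2.1899 in.
Transfer each piece to the horizontal centroidal axis using Ī + A·d² with d = y − 2.1899:
  flange: d = 0.86011 in → contributes +1.3691 in⁴
  web: d = -0.78989 in → contributes +2.5034 in⁴
Total I = 3.8725 in⁴.
Extreme fibre distance c = 2.1899 in; S = I/c = 1.7684 in³.

S_x ≈ 1.77 in³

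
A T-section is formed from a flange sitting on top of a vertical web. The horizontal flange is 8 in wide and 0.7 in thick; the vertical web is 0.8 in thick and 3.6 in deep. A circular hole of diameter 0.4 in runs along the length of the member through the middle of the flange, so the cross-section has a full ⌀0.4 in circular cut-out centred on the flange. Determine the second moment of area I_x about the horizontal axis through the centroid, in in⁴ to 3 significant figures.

Decompose the section into non-overlapping parts with the origin at the bottom-left of its bounding rectangle.
Flange: 8 × 0.7, A = 5.6 in², y = 3.95 in, Ī = 0.22867 in⁴.
Web: 0.8 × 3.6, A = 2.88 in², y = 1.8 in, Ī = 3.1104 in⁴.
Hole (subtracted): ⌀0.4, A = 0.12566 in², y = 3.95 in, Ī = 0.0012566 in⁴.
Centroid: ȳ = ΣA·y / ΣA = 3.2088 in.
Transfer each piece to the horizontal axis through the centroid using Ī + A·d² with d = y − 3.2088:
  flange: d = 0.74117 in → contributes +3.3049 in⁴
  web: d = -1.4088 in → contributes +8.8266 in⁴
  hole: d = 0.74117 in → contributes −0.070288 in⁴
Total I = 12.061 in⁴.

I_x ≈ 12.1 in⁴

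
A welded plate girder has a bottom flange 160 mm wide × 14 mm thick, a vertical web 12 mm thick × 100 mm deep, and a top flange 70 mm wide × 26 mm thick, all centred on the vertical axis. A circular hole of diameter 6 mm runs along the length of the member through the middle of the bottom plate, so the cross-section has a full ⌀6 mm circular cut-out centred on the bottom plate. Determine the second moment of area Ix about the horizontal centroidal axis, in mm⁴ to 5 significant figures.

Split into non-overlapping primitives; take the origin at the lower-left of the bounding box.
Bottom plate: 160 × 14, A = 2 240 mm², y = 7 mm, Ī = 36586.67 mm⁴.
Web plate: 12 × 100, A = 1 200 mm², y = 64 mm, Ī = 1 000 000 mm⁴.
Top plate: 70 × 26, A = 1 820 mm², y = 127 mm, Ī = 102526.7 mm⁴.
Hole (subtracted): ⌀6, A = 28.27433 mm², y = 7 mm, Ī = 63.61725 mm⁴.
Centroid: ȳ = ΣA·y / ΣA = 61.81939 mm.
Transfer each piece to the horizontal centroidal axis using Ī + A·d² with d = y − 61.81939:
  bottom plate: d = -54.81939 mm → contributes +6 768 157 mm⁴
  web plate: d = 2.180612 mm → contributes +1 005 706 mm⁴
  top plate: d = 65.18061 mm → contributes +7 834 819 mm⁴
  hole: d = -54.81939 mm → contributes −85032.66 mm⁴
Total I = 15 523 649 mm⁴.

Ix ≈ 1.5524 × 10⁷ mm⁴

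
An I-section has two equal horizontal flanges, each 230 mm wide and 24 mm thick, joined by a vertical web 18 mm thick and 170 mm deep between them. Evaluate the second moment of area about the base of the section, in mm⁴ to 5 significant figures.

I_base ≈ 2.7930 × 10⁸ mm⁴

Treat the section as a set of non-overlapping primitives; coordinates are from the bounding-box lower-left.
Bottom flange: 230 × 24, A = 5 520 mm², y = 12 mm, Ī = 264 960 mm⁴.
Web: 18 × 170, A = 3 060 mm², y = 109 mm, Ī = 7 369 500 mm⁴.
Top flange: 230 × 24, A = 5 520 mm², y = 206 mm, Ī = 264 960 mm⁴.
Transfer each piece to the bottom edge using Ī + A·d² with d = y − 0:
  bottom flange: d = 12 mm → contributes +1 059 840 mm⁴
  web: d = 109 mm → contributes +43 725 360 mm⁴
  top flange: d = 206 mm → contributes +234 511 680 mm⁴
Total I = 279 296 880 mm⁴.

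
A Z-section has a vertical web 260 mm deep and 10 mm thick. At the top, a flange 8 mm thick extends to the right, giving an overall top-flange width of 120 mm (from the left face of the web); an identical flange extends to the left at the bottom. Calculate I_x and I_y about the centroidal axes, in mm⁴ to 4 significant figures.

I_x ≈ 4.260 × 10⁷ mm⁴, I_y ≈ 8.132 × 10⁶ mm⁴

Treat the section as a set of non-overlapping primitives; coordinates are from the bounding-box lower-left.
Web: 10 × 260, A = 2 600 mm², y = 130 mm, Ī = 14 646 667 mm⁴.
Top flange (beyond web): 110 × 8, A = 880 mm², y = 256 mm, Ī = 4693.33 mm⁴.
Bottom flange (beyond web): 110 × 8, A = 880 mm², y = 4 mm, Ī = 4693.33 mm⁴.
Centroid: ȳ = ΣA·y / ΣA = 130 mm.
Transfer each piece to the centroidal x-axis using Ī + A·d² with d = y − 130:
  web: d = 0 mm → contributes +14 646 667 mm⁴
  top flange (beyond web): d = 126 mm → contributes +13 975 573 mm⁴
  bottom flange (beyond web): d = -126 mm → contributes +13 975 573 mm⁴
Total I = 42 597 813 mm⁴.
For the y-axis: x̄ = 115 mm.
Repeating about the centroidal y-axis gives I_y = 8 132 333 mm⁴.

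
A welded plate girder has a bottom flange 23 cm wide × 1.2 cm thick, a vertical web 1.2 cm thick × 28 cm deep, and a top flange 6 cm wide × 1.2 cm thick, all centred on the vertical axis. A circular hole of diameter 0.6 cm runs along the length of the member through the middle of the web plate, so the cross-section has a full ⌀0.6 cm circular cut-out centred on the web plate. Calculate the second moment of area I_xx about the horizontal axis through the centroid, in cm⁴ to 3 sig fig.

I_xx ≈ 8320 cm⁴

Break the section into simple shapes (no overlaps), measuring from the bottom-left corner of the bounding box.
Bottom plate: 23 × 1.2, A = 27.6 cm², y = 0.6 cm, Ī = 3.312 cm⁴.
Web plate: 1.2 × 28, A = 33.6 cm², y = 15.2 cm, Ī = 2195.2 cm⁴.
Top plate: 6 × 1.2, A = 7.2 cm², y = 29.8 cm, Ī = 0.864 cm⁴.
Hole (subtracted): ⌀0.6, A = 0.28274 cm², y = 15.2 cm, Ī = 0.0063617 cm⁴.
Centroid: ȳ = ΣA·y / ΣA = 10.828 cm.
Transfer each piece to the horizontal axis through the centroid using Ī + A·d² with d = y − 10.828:
  bottom plate: d = -10.228 cm → contributes +2890.3 cm⁴
  web plate: d = 4.3725 cm → contributes +2837.6 cm⁴
  top plate: d = 18.972 cm → contributes +2592.5 cm⁴
  hole: d = 4.3725 cm → contributes −5.412 cm⁴
Total I = 8 315 cm⁴.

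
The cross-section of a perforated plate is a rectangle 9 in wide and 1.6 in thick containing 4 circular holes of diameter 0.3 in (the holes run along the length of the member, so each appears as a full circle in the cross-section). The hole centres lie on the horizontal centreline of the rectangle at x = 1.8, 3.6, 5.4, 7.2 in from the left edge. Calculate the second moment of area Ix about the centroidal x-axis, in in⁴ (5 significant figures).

Decompose the section into non-overlapping parts with the origin at the bottom-left of its bounding rectangle.
Plate: 9 × 1.6, A = 14.4 in², y = 0.8 in, Ī = 3.072 in⁴.
Hole 1 (subtracted): ⌀0.3, A = 0.07068583 in², y = 0.8 in, Ī = 0.0003976078 in⁴.
Hole 2 (subtracted): ⌀0.3, A = 0.07068583 in², y = 0.8 in, Ī = 0.0003976078 in⁴.
Hole 3 (subtracted): ⌀0.3, A = 0.07068583 in², y = 0.8 in, Ī = 0.0003976078 in⁴.
Hole 4 (subtracted): ⌀0.3, A = 0.07068583 in², y = 0.8 in, Ī = 0.0003976078 in⁴.
By symmetry the centroid is at mid-height, ȳ = 0.8 in.
All pieces are centred on the centroidal x-axis, so I = ΣĪ (holes subtracted) = 3.07041 in⁴.

Ix ≈ 3.0704 in⁴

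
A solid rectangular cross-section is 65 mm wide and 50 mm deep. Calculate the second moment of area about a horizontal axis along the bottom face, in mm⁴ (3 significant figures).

I_base ≈ 2.71 × 10⁶ mm⁴

The section: 65 × 50, A = 3 250 mm², y = 25 mm, Ī = 677 083 mm⁴.
Transfer it to the base of the section using Ī + A·d² with d = y − 0:
  the section: d = 25 mm → contributes +2 708 333 mm⁴
Total I = 2 708 333 mm⁴.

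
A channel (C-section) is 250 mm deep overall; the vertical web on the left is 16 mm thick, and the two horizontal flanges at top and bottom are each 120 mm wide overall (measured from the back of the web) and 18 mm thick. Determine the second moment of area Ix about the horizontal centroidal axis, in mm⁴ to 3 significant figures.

Ix ≈ 7.13 × 10⁷ mm⁴

Decompose the section into non-overlapping parts with the origin at the bottom-left of its bounding rectangle.
Web: 16 × 250, A = 4 000 mm², y = 125 mm, Ī = 20 833 333 mm⁴.
Top flange (beyond web): 104 × 18, A = 1 872 mm², y = 241 mm, Ī = 50 544 mm⁴.
Bottom flange (beyond web): 104 × 18, A = 1 872 mm², y = 9 mm, Ī = 50 544 mm⁴.
By symmetry the centroid is at mid-height, ȳ = 125 mm.
Transfer each piece to the horizontal centroidal axis using Ī + A·d² with d = y − 125:
  web: d = 0 mm → contributes +20 833 333 mm⁴
  top flange (beyond web): d = 116 mm → contributes +25 240 176 mm⁴
  bottom flange (beyond web): d = -116 mm → contributes +25 240 176 mm⁴
Total I = 71 313 685 mm⁴.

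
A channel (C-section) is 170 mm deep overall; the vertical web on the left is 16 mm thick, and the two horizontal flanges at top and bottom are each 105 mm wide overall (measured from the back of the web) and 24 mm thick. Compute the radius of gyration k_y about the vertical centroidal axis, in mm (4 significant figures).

k_y ≈ 32.66 mm

Break the section into simple shapes (no overlaps), measuring from the bottom-left corner of the bounding box.
Web: 16 × 170, A = 2 720 mm², x = 8 mm, Ī = 58026.7 mm⁴.
Top flange (beyond web): 89 × 24, A = 2 136 mm², x = 60.5 mm, Ī = 1 409 938 mm⁴.
Bottom flange (beyond web): 89 × 24, A = 2 136 mm², x = 60.5 mm, Ī = 1 409 938 mm⁴.
Centroid: x̄ = ΣA·x / ΣA = 40.0767 mm.
Transfer each piece to the vertical centroidal axis using Ī + A·d² with d = x − 40.0767:
  web: d = -32.0767 mm → contributes +2 856 667 mm⁴
  top flange (beyond web): d = 20.4233 mm → contributes +2 300 891 mm⁴
  bottom flange (beyond web): d = 20.4233 mm → contributes +2 300 891 mm⁴
Total I = 7 458 450 mm⁴.
Radius of gyration: k = √(I/A) = √(7 458 450 / 6 992) = 32.6606 mm.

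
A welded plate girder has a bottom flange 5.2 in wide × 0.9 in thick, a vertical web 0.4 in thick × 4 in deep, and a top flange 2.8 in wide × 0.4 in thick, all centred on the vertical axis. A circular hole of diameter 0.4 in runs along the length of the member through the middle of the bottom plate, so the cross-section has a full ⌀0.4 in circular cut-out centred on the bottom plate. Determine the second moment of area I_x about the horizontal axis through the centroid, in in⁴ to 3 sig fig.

Split into non-overlapping primitives; take the origin at the lower-left of the bounding box.
Bottom plate: 5.2 × 0.9, A = 4.68 in², y = 0.45 in, Ī = 0.3159 in⁴.
Web plate: 0.4 × 4, A = 1.6 in², y = 2.9 in, Ī = 2.1333 in⁴.
Top plate: 2.8 × 0.4, A = 1.12 in², y = 5.1 in, Ī = 0.014933 in⁴.
Hole (subtracted): ⌀0.4, A = 0.12566 in², y = 0.45 in, Ī = 0.0012566 in⁴.
Centroid: ȳ = ΣA·y / ΣA = 1.7048 in.
Transfer each piece to the horizontal axis through the centroid using Ī + A·d² with d = y − 1.7048:
  bottom plate: d = -1.2548 in → contributes +7.6849 in⁴
  web plate: d = 1.1952 in → contributes +4.4189 in⁴
  top plate: d = 3.3952 in → contributes +12.925 in⁴
  hole: d = -1.2548 in → contributes −0.19912 in⁴
Total I = 24.83 in⁴.

I_x ≈ 24.8 in⁴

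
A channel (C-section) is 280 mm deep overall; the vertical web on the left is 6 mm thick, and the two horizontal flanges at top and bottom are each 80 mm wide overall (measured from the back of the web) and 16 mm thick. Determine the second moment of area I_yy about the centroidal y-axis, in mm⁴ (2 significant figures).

I_yy ≈ 2.7 × 10⁶ mm⁴

Treat the section as a set of non-overlapping primitives; coordinates are from the bounding-box lower-left.
Web: 6 × 280, A = 1 680 mm², x = 3 mm, Ī = 5 040 mm⁴.
Top flange (beyond web): 74 × 16, A = 1 184 mm², x = 43 mm, Ī = 540 299 mm⁴.
Bottom flange (beyond web): 74 × 16, A = 1 184 mm², x = 43 mm, Ī = 540 299 mm⁴.
Centroid: x̄ = ΣA·x / ΣA = 26.4 mm.
Transfer each piece to the centroidal y-axis using Ī + A·d² with d = x − 26.4:
  web: d = -23.4 mm → contributes +924 879 mm⁴
  top flange (beyond web): d = 16.6 mm → contributes +866 593 mm⁴
  bottom flange (beyond web): d = 16.6 mm → contributes +866 593 mm⁴
Total I = 2 658 064 mm⁴.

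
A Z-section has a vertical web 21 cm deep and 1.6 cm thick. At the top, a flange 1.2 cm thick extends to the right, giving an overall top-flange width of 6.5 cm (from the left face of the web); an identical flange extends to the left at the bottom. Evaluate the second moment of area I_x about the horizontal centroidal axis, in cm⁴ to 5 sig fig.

Split into non-overlapping primitives; take the origin at the lower-left of the bounding box.
Web: 1.6 × 21, A = 33.6 cm², y = 10.5 cm, Ī = 1234.8 cm⁴.
Top flange (beyond web): 4.9 × 1.2, A = 5.88 cm², y = 20.4 cm, Ī = 0.7056 cm⁴.
Bottom flange (beyond web): 4.9 × 1.2, A = 5.88 cm², y = 0.6 cm, Ī = 0.7056 cm⁴.
Centroid: ȳ = ΣA·y / ΣA = 10.5 cm.
Transfer each piece to the horizontal centroidal axis using Ī + A·d² with d = y − 10.5:
  web: d = 0 cm → contributes +1234.8 cm⁴
  top flange (beyond web): d = 9.9 cm → contributes +577.0044 cm⁴
  bottom flange (beyond web): d = -9.9 cm → contributes +577.0044 cm⁴
Total I = 2388.809 cm⁴.

I_x ≈ 2388.8 cm⁴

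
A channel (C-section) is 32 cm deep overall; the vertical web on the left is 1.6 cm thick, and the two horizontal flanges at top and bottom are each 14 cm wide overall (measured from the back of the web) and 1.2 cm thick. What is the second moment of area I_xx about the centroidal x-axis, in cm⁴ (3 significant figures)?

I_xx ≈ 1.14 × 10⁴ cm⁴

Treat the section as a set of non-overlapping primitives; coordinates are from the bounding-box lower-left.
Web: 1.6 × 32, A = 51.2 cm², y = 16 cm, Ī = 4369.1 cm⁴.
Top flange (beyond web): 12.4 × 1.2, A = 14.88 cm², y = 31.4 cm, Ī = 1.7856 cm⁴.
Bottom flange (beyond web): 12.4 × 1.2, A = 14.88 cm², y = 0.6 cm, Ī = 1.7856 cm⁴.
By symmetry the centroid is at mid-height, ȳ = 16 cm.
Transfer each piece to the centroidal x-axis using Ī + A·d² with d = y − 16:
  web: d = 0 cm → contributes +4369.1 cm⁴
  top flange (beyond web): d = 15.4 cm → contributes +3530.7 cm⁴
  bottom flange (beyond web): d = -15.4 cm → contributes +3530.7 cm⁴
Total I = 11 431 cm⁴.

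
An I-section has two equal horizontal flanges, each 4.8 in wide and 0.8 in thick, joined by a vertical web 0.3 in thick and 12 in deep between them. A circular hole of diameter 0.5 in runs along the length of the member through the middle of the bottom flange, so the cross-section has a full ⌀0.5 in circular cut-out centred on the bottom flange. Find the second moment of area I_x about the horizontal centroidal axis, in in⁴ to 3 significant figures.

Decompose the section into non-overlapping parts with the origin at the bottom-left of its bounding rectangle.
Bottom flange: 4.8 × 0.8, A = 3.84 in², y = 0.4 in, Ī = 0.2048 in⁴.
Web: 0.3 × 12, A = 3.6 in², y = 6.8 in, Ī = 43.2 in⁴.
Top flange: 4.8 × 0.8, A = 3.84 in², y = 13.2 in, Ī = 0.2048 in⁴.
Hole (subtracted): ⌀0.5, A = 0.19635 in², y = 0.4 in, Ī = 0.003068 in⁴.
Centroid: ȳ = ΣA·y / ΣA = 6.9134 in.
Transfer each piece to the horizontal centroidal axis using Ī + A·d² with d = y − 6.9134:
  bottom flange: d = -6.5134 in → contributes +163.11 in⁴
  web: d = -0.11338 in → contributes +43.246 in⁴
  top flange: d = 6.2866 in → contributes +151.97 in⁴
  hole: d = -6.5134 in → contributes −8.333 in⁴
Total I = 349.99 in⁴.

I_x ≈ 350 in⁴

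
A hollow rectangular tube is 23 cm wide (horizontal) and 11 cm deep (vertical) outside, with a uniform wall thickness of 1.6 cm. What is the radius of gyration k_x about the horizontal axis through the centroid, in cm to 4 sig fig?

k_x ≈ 4.235 cm

Decompose the section into non-overlapping parts with the origin at the bottom-left of its bounding rectangle.
Outer rectangle: 23 × 11, A = 253 cm², y = 5.5 cm, Ī = 2551.08 cm⁴.
Inner void (subtracted): 19.8 × 7.8, A = 154.44 cm², y = 5.5 cm, Ī = 783.011 cm⁴.
By symmetry the centroid is at mid-height, ȳ = 5.5 cm.
All pieces are centred on the horizontal axis through the centroid, so I = ΣĪ (holes subtracted) = 1768.07 cm⁴.
Radius of gyration: k = √(I/A) = √(1768.07 / 98.56) = 4.23545 cm.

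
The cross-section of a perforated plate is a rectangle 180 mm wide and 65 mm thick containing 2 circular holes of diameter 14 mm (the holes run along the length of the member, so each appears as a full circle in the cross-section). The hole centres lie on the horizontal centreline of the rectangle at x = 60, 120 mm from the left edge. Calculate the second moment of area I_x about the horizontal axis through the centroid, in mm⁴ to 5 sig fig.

I_x ≈ 4.1156 × 10⁶ mm⁴

Decompose the section into non-overlapping parts with the origin at the bottom-left of its bounding rectangle.
Plate: 180 × 65, A = 11 700 mm², y = 32.5 mm, Ī = 4 119 375 mm⁴.
Hole 1 (subtracted): ⌀14, A = 153.938 mm², y = 32.5 mm, Ī = 1885.741 mm⁴.
Hole 2 (subtracted): ⌀14, A = 153.938 mm², y = 32.5 mm, Ī = 1885.741 mm⁴.
By symmetry the centroid is at mid-height, ȳ = 32.5 mm.
All pieces are centred on the horizontal axis through the centroid, so I = ΣĪ (holes subtracted) = 4 115 604 mm⁴.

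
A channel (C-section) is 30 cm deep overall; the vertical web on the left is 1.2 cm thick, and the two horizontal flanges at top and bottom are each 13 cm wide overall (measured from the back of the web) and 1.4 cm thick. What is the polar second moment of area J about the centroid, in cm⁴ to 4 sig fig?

J ≈ 1.058 × 10⁴ cm⁴

Split into non-overlapping primitives; take the origin at the lower-left of the bounding box.
Web: 1.2 × 30, A = 36 cm², y = 15 cm, Ī = 2 700 cm⁴.
Top flange (beyond web): 11.8 × 1.4, A = 16.52 cm², y = 29.3 cm, Ī = 2.69827 cm⁴.
Bottom flange (beyond web): 11.8 × 1.4, A = 16.52 cm², y = 0.7 cm, Ī = 2.69827 cm⁴.
By symmetry the centroid is at mid-height, ȳ = 15 cm.
Transfer each piece to the centroidal x-axis using Ī + A·d² with d = y − 15:
  web: d = 0 cm → contributes +2 700 cm⁴
  top flange (beyond web): d = 14.3 cm → contributes +3380.87 cm⁴
  bottom flange (beyond web): d = -14.3 cm → contributes +3380.87 cm⁴
Total I = 9461.75 cm⁴.
For the y-axis: x̄ = 3.71066 cm.
Repeating about the centroidal y-axis gives I_y = 1115.59 cm⁴.
Polar second moment: J = I_x + I_y = 10577.3 cm⁴.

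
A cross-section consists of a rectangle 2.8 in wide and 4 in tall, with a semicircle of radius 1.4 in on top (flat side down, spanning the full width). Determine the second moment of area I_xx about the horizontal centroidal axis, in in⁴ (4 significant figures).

Split into non-overlapping primitives; take the origin at the lower-left of the bounding box.
Rectangular body: 2.8 × 4, A = 11.2 in², y = 2 in, Ī = 14.9333 in⁴.
Semicircular cap: semicircle r = 1.4, A = 3.07876 in², y = 4.59418 in, Ī = 0.421642 in⁴.
Centroid: ȳ = ΣA·y / ΣA = 2.55935 in.
Transfer each piece to the horizontal centroidal axis using Ī + A·d² with d = y − 2.55935:
  rectangular body: d = -0.559352 in → contributes +18.4375 in⁴
  semicircular cap: d = 2.03483 in → contributes +13.1693 in⁴
Total I = 31.6068 in⁴.

I_xx ≈ 31.61 in⁴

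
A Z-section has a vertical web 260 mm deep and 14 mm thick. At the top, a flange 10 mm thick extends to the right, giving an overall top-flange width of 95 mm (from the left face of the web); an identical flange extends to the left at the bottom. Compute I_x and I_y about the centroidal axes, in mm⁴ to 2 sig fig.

I_x ≈ 4.6 × 10⁷ mm⁴, I_y ≈ 4.6 × 10⁶ mm⁴

Treat the section as a set of non-overlapping primitives; coordinates are from the bounding-box lower-left.
Web: 14 × 260, A = 3 640 mm², y = 130 mm, Ī = 20 505 333 mm⁴.
Top flange (beyond web): 81 × 10, A = 810 mm², y = 255 mm, Ī = 6 750 mm⁴.
Bottom flange (beyond web): 81 × 10, A = 810 mm², y = 5 mm, Ī = 6 750 mm⁴.
Centroid: ȳ = ΣA·y / ΣA = 130 mm.
Transfer each piece to the centroidal x-axis using Ī + A·d² with d = y − 130:
  web: d = 0 mm → contributes +20 505 333 mm⁴
  top flange (beyond web): d = 125 mm → contributes +12 663 000 mm⁴
  bottom flange (beyond web): d = -125 mm → contributes +12 663 000 mm⁴
Total I = 45 831 333 mm⁴.
For the y-axis: x̄ = 88 mm.
Repeating about the centroidal y-axis gives I_y = 4 600 313 mm⁴.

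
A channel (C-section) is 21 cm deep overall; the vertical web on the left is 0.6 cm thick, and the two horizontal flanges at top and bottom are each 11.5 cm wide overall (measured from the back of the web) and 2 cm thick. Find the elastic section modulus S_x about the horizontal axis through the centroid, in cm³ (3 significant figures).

Decompose the section into non-overlapping parts with the origin at the bottom-left of its bounding rectangle.
Web: 0.6 × 21, A = 12.6 cm², y = 10.5 cm, Ī = 463.05 cm⁴.
Top flange (beyond web): 10.9 × 2, A = 21.8 cm², y = 20 cm, Ī = 7.2667 cm⁴.
Bottom flange (beyond web): 10.9 × 2, A = 21.8 cm², y = 1 cm, Ī = 7.2667 cm⁴.
By symmetry the centroid is at mid-height, ȳ = 10.5 cm.
Transfer each piece to the horizontal axis through the centroid using Ī + A·d² with d = y − 10.5:
  web: d = 0 cm → contributes +463.05 cm⁴
  top flange (beyond web): d = 9.5 cm → contributes +1974.7 cm⁴
  bottom flange (beyond web): d = -9.5 cm → contributes +1974.7 cm⁴
Total I = 4412.5 cm⁴.
Extreme fibre distance c = 10.5 cm; S = I/c = 420.24 cm³.

S_x ≈ 420 cm³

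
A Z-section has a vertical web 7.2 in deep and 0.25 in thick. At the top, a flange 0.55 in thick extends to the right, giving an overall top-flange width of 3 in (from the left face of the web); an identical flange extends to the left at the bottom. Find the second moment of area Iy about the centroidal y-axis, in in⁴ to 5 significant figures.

Decompose the section into non-overlapping parts with the origin at the bottom-left of its bounding rectangle.
Web: 0.25 × 7.2, A = 1.8 in², x = 2.875 in, Ī = 0.009375 in⁴.
Top flange (beyond web): 2.75 × 0.55, A = 1.5125 in², x = 4.375 in, Ī = 0.9531901 in⁴.
Bottom flange (beyond web): 2.75 × 0.55, A = 1.5125 in², x = 1.375 in, Ī = 0.9531901 in⁴.
Centroid: x̄ = ΣA·x / ΣA = 2.875 in.
Transfer each piece to the centroidal y-axis using Ī + A·d² with d = x − 2.875:
  web: d = 0 in → contributes +0.009375 in⁴
  top flange (beyond web): d = 1.5 in → contributes +4.356315 in⁴
  bottom flange (beyond web): d = -1.5 in → contributes +4.356315 in⁴
Total I = 8.722005 in⁴.

Iy ≈ 8.7220 in⁴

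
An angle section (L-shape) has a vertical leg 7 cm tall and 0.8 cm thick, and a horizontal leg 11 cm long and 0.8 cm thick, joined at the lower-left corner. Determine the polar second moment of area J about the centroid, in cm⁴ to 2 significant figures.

Decompose the section into non-overlapping parts with the origin at the bottom-left of its bounding rectangle.
Vertical leg: 0.8 × 7, A = 5.6 cm², y = 3.5 cm, Ī = 22.87 cm⁴.
Horizontal leg (remainder): 10.2 × 0.8, A = 8.16 cm², y = 0.4 cm, Ī = 0.4352 cm⁴.
Centroid: ȳ = ΣA·y / ΣA = 1.662 cm.
Transfer each piece to the centroidal x-axis using Ī + A·d² with d = y − 1.662:
  vertical leg: d = 1.838 cm → contributes +41.79 cm⁴
  horizontal leg (remainder): d = -1.262 cm → contributes +13.42 cm⁴
Total I = 55.22 cm⁴.
For the y-axis: x̄ = 3.662 cm.
Repeating about the centroidal y-axis gives I_y = 171.5 cm⁴.
Polar second moment: J = I_x + I_y = 226.7 cm⁴.

J ≈ 230 cm⁴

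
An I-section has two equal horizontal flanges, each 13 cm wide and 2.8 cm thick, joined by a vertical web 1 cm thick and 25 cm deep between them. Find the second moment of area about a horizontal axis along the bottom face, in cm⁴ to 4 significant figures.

Break the section into simple shapes (no overlaps), measuring from the bottom-left corner of the bounding box.
Bottom flange: 13 × 2.8, A = 36.4 cm², y = 1.4 cm, Ī = 23.7813 cm⁴.
Web: 1 × 25, A = 25 cm², y = 15.3 cm, Ī = 1302.08 cm⁴.
Top flange: 13 × 2.8, A = 36.4 cm², y = 29.2 cm, Ī = 23.7813 cm⁴.
Transfer each piece to the bottom edge using Ī + A·d² with d = y − 0:
  bottom flange: d = 1.4 cm → contributes +95.1253 cm⁴
  web: d = 15.3 cm → contributes +7154.33 cm⁴
  top flange: d = 29.2 cm → contributes +31059.9 cm⁴
Total I = 38309.3 cm⁴.

I_base ≈ 3.831 × 10⁴ cm⁴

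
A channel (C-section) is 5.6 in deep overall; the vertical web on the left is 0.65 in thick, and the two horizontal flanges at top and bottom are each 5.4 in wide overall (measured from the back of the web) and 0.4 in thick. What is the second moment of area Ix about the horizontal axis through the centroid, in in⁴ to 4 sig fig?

Decompose the section into non-overlapping parts with the origin at the bottom-left of its bounding rectangle.
Web: 0.65 × 5.6, A = 3.64 in², y = 2.8 in, Ī = 9.51253 in⁴.
Top flange (beyond web): 4.75 × 0.4, A = 1.9 in², y = 5.4 in, Ī = 0.0253333 in⁴.
Bottom flange (beyond web): 4.75 × 0.4, A = 1.9 in², y = 0.2 in, Ī = 0.0253333 in⁴.
By symmetry the centroid is at mid-height, ȳ = 2.8 in.
Transfer each piece to the horizontal axis through the centroid using Ī + A·d² with d = y − 2.8:
  web: d = 0 in → contributes +9.51253 in⁴
  top flange (beyond web): d = 2.6 in → contributes +12.8693 in⁴
  bottom flange (beyond web): d = -2.6 in → contributes +12.8693 in⁴
Total I = 35.2512 in⁴.

Ix ≈ 35.25 in⁴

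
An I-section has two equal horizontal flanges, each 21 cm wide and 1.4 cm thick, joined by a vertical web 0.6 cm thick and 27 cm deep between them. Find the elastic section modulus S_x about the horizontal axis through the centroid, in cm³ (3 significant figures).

S_x ≈ 862 cm³

Treat the section as a set of non-overlapping primitives; coordinates are from the bounding-box lower-left.
Bottom flange: 21 × 1.4, A = 29.4 cm², y = 0.7 cm, Ī = 4.802 cm⁴.
Web: 0.6 × 27, A = 16.2 cm², y = 14.9 cm, Ī = 984.15 cm⁴.
Top flange: 21 × 1.4, A = 29.4 cm², y = 29.1 cm, Ī = 4.802 cm⁴.
By symmetry the centroid is at mid-height, ȳ = 14.9 cm.
Transfer each piece to the horizontal axis through the centroid using Ī + A·d² with d = y − 14.9:
  bottom flange: d = -14.2 cm → contributes +5 933 cm⁴
  web: d = 0 cm → contributes +984.15 cm⁴
  top flange: d = 14.2 cm → contributes +5 933 cm⁴
Total I = 12 850 cm⁴.
Extreme fibre distance c = 14.9 cm; S = I/c = 862.43 cm³.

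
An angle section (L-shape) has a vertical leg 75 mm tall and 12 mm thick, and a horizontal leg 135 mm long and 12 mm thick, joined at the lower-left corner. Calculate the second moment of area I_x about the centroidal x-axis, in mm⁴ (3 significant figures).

Decompose the section into non-overlapping parts with the origin at the bottom-left of its bounding rectangle.
Vertical leg: 12 × 75, A = 900 mm², y = 37.5 mm, Ī = 421 875 mm⁴.
Horizontal leg (remainder): 123 × 12, A = 1 476 mm², y = 6 mm, Ī = 17 712 mm⁴.
Centroid: ȳ = ΣA·y / ΣA = 17.932 mm.
Transfer each piece to the centroidal x-axis using Ī + A·d² with d = y − 17.932:
  vertical leg: d = 19.568 mm → contributes +766 497 mm⁴
  horizontal leg (remainder): d = -11.932 mm → contributes +227 848 mm⁴
Total I = 994 345 mm⁴.

I_x ≈ 9.94 × 10⁵ mm⁴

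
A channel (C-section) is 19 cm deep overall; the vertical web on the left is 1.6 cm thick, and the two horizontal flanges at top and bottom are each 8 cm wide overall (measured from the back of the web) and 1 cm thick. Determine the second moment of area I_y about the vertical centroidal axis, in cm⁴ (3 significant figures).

I_y ≈ 194 cm⁴

Split into non-overlapping primitives; take the origin at the lower-left of the bounding box.
Web: 1.6 × 19, A = 30.4 cm², x = 0.8 cm, Ī = 6.4853 cm⁴.
Top flange (beyond web): 6.4 × 1, A = 6.4 cm², x = 4.8 cm, Ī = 21.845 cm⁴.
Bottom flange (beyond web): 6.4 × 1, A = 6.4 cm², x = 4.8 cm, Ī = 21.845 cm⁴.
Centroid: x̄ = ΣA·x / ΣA = 1.9852 cm.
Transfer each piece to the vertical centroidal axis using Ī + A·d² with d = x − 1.9852:
  web: d = -1.1852 cm → contributes +49.187 cm⁴
  top flange (beyond web): d = 2.8148 cm → contributes +72.554 cm⁴
  bottom flange (beyond web): d = 2.8148 cm → contributes +72.554 cm⁴
Total I = 194.29 cm⁴.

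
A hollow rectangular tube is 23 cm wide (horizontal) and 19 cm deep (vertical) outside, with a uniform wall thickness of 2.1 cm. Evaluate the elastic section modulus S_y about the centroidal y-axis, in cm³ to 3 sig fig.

Treat the section as a set of non-overlapping primitives; coordinates are from the bounding-box lower-left.
Outer rectangle: 23 × 19, A = 437 cm², x = 11.5 cm, Ī = 19 264 cm⁴.
Inner void (subtracted): 18.8 × 14.8, A = 278.24 cm², x = 11.5 cm, Ī = 8195.1 cm⁴.
By symmetry the centroid is at mid-width, x̄ = 11.5 cm.
All pieces are centred on the centroidal y-axis, so I = ΣĪ (holes subtracted) = 11 069 cm⁴.
Extreme fibre distance c = 11.5 cm; S = I/c = 962.55 cm³.

S_y ≈ 963 cm³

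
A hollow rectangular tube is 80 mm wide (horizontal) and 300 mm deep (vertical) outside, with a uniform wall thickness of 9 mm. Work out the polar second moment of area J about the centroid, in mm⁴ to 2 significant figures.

Split into non-overlapping primitives; take the origin at the lower-left of the bounding box.
Outer rectangle: 80 × 300, A = 24 000 mm², y = 150 mm, Ī = 180 000 000 mm⁴.
Inner void (subtracted): 62 × 282, A = 17 484 mm², y = 150 mm, Ī = 115 866 468 mm⁴.
By symmetry the centroid is at mid-height, ȳ = 150 mm.
All pieces are centred on the centroidal x-axis, so I = ΣĪ (holes subtracted) = 64 133 532 mm⁴.
Repeating about the centroidal y-axis gives I_y = 7 199 292 mm⁴.
Polar second moment: J = I_x + I_y = 71 332 824 mm⁴.

J ≈ 7.1 × 10⁷ mm⁴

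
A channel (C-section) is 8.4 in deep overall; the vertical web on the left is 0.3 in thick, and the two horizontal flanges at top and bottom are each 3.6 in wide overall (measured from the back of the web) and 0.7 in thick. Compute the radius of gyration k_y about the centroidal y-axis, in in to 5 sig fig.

Decompose the section into non-overlapping parts with the origin at the bottom-left of its bounding rectangle.
Web: 0.3 × 8.4, A = 2.52 in², x = 0.15 in, Ī = 0.0189 in⁴.
Top flange (beyond web): 3.3 × 0.7, A = 2.31 in², x = 1.95 in, Ī = 2.096325 in⁴.
Bottom flange (beyond web): 3.3 × 0.7, A = 2.31 in², x = 1.95 in, Ī = 2.096325 in⁴.
Centroid: x̄ = ΣA·x / ΣA = 1.314706 in.
Transfer each piece to the centroidal y-axis using Ī + A·d² with d = x − 1.314706:
  web: d = -1.164706 in → contributes +3.43738 in⁴
  top flange (beyond web): d = 0.6352941 in → contributes +3.028638 in⁴
  bottom flange (beyond web): d = 0.6352941 in → contributes +3.028638 in⁴
Total I = 9.494656 in⁴.
Radius of gyration: k = √(I/A) = √(9.494656 / 7.14) = 1.153162 in.

k_y ≈ 1.1532 in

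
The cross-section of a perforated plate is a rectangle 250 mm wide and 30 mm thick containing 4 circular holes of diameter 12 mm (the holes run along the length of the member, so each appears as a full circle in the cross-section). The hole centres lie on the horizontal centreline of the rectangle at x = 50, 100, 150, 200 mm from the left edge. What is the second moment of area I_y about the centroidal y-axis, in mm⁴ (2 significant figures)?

I_y ≈ 3.8 × 10⁷ mm⁴

Break the section into simple shapes (no overlaps), measuring from the bottom-left corner of the bounding box.
Plate: 250 × 30, A = 7 500 mm², x = 125 mm, Ī = 39 062 500 mm⁴.
Hole 1 (subtracted): ⌀12, A = 113.1 mm², x = 50 mm, Ī = 1 018 mm⁴.
Hole 2 (subtracted): ⌀12, A = 113.1 mm², x = 100 mm, Ī = 1 018 mm⁴.
Hole 3 (subtracted): ⌀12, A = 113.1 mm², x = 150 mm, Ī = 1 018 mm⁴.
Hole 4 (subtracted): ⌀12, A = 113.1 mm², x = 200 mm, Ī = 1 018 mm⁴.
By symmetry the centroid is at mid-width, x̄ = 125 mm.
Transfer each piece to the centroidal y-axis using Ī + A·d² with d = x − 125:
  plate: d = 0 mm → contributes +39 062 500 mm⁴
  hole 1: d = -75 mm → contributes −637 190 mm⁴
  hole 2: d = -25 mm → contributes −71 704 mm⁴
  hole 3: d = 25 mm → contributes −71 704 mm⁴
  hole 4: d = 75 mm → contributes −637 190 mm⁴
Total I = 37 644 712 mm⁴.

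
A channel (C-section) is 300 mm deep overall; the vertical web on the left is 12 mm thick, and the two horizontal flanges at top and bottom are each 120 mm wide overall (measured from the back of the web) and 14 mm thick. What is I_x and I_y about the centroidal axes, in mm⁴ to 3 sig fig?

Treat the section as a set of non-overlapping primitives; coordinates are from the bounding-box lower-left.
Web: 12 × 300, A = 3 600 mm², y = 150 mm, Ī = 27 000 000 mm⁴.
Top flange (beyond web): 108 × 14, A = 1 512 mm², y = 293 mm, Ī = 24 696 mm⁴.
Bottom flange (beyond web): 108 × 14, A = 1 512 mm², y = 7 mm, Ī = 24 696 mm⁴.
By symmetry the centroid is at mid-height, ȳ = 150 mm.
Transfer each piece to the centroidal x-axis using Ī + A·d² with d = y − 150:
  web: d = 0 mm → contributes +27 000 000 mm⁴
  top flange (beyond web): d = 143 mm → contributes +30 943 584 mm⁴
  bottom flange (beyond web): d = -143 mm → contributes +30 943 584 mm⁴
Total I = 88 887 168 mm⁴.
For the y-axis: x̄ = 33.391 mm.
Repeating about the centroidal y-axis gives I_y = 8 899 050 mm⁴.

I_x ≈ 8.89 × 10⁷ mm⁴, I_y ≈ 8.90 × 10⁶ mm⁴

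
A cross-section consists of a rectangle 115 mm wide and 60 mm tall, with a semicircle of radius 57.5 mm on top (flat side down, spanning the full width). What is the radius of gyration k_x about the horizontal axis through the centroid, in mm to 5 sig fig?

k_x ≈ 31.553 mm

Decompose the section into non-overlapping parts with the origin at the bottom-left of its bounding rectangle.
Rectangular body: 115 × 60, A = 6 900 mm², y = 30 mm, Ī = 2 070 000 mm⁴.
Semicircular cap: semicircle r = 57.5, A = 5193.445 mm², y = 84.40376 mm, Ī = 1 199 785 mm⁴.
Centroid: ȳ = ΣA·y / ΣA = 53.36331 mm.
Transfer each piece to the horizontal axis through the centroid using Ī + A·d² with d = y − 53.36331:
  rectangular body: d = -23.36331 mm → contributes +5 836 326 mm⁴
  semicircular cap: d = 31.04045 mm → contributes +6 203 718 mm⁴
Total I = 12 040 044 mm⁴.
Radius of gyration: k = √(I/A) = √(12 040 044 / 12093.45) = 31.55288 mm.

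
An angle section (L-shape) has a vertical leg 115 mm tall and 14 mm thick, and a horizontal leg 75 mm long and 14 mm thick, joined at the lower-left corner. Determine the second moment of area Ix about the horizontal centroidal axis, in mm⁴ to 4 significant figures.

Break the section into simple shapes (no overlaps), measuring from the bottom-left corner of the bounding box.
Vertical leg: 14 × 115, A = 1 610 mm², y = 57.5 mm, Ī = 1 774 354 mm⁴.
Horizontal leg (remainder): 61 × 14, A = 854 mm², y = 7 mm, Ī = 13948.7 mm⁴.
Centroid: ȳ = ΣA·y / ΣA = 39.9972 mm.
Transfer each piece to the horizontal centroidal axis using Ī + A·d² with d = y − 39.9972:
  vertical leg: d = 17.5028 mm → contributes +2 267 577 mm⁴
  horizontal leg (remainder): d = -32.9972 mm → contributes +943 795 mm⁴
Total I = 3 211 371 mm⁴.

Ix ≈ 3.211 × 10⁶ mm⁴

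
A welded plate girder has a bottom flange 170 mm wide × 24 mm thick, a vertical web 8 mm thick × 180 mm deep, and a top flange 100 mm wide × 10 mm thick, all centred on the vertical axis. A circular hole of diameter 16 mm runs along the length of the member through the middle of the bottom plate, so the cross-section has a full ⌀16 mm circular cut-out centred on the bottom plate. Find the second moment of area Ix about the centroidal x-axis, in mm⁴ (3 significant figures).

Break the section into simple shapes (no overlaps), measuring from the bottom-left corner of the bounding box.
Bottom plate: 170 × 24, A = 4 080 mm², y = 12 mm, Ī = 195 840 mm⁴.
Web plate: 8 × 180, A = 1 440 mm², y = 114 mm, Ī = 3 888 000 mm⁴.
Top plate: 100 × 10, A = 1 000 mm², y = 209 mm, Ī = 8333.3 mm⁴.
Hole (subtracted): ⌀16, A = 201.06 mm², y = 12 mm, Ī = 3 217 mm⁴.
Centroid: ȳ = ΣA·y / ΣA = 66.421 mm.
Transfer each piece to the centroidal x-axis using Ī + A·d² with d = y − 66.421:
  bottom plate: d = -54.421 mm → contributes +12 279 147 mm⁴
  web plate: d = 47.579 mm → contributes +7 147 880 mm⁴
  top plate: d = 142.58 mm → contributes +20 337 237 mm⁴
  hole: d = -54.421 mm → contributes −598 681 mm⁴
Total I = 39 165 582 mm⁴.

Ix ≈ 3.92 × 10⁷ mm⁴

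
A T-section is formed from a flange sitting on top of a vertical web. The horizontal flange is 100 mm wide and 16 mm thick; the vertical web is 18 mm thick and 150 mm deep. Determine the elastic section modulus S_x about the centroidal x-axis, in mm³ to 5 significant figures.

Treat the section as a set of non-overlapping primitives; coordinates are from the bounding-box lower-left.
Flange: 100 × 16, A = 1 600 mm², y = 158 mm, Ī = 34133.33 mm⁴.
Web: 18 × 150, A = 2 700 mm², y = 75 mm, Ī = 5 062 500 mm⁴.
Centroid: ȳ = ΣA·y / ΣA = 105.8837 mm.
Transfer each piece to the centroidal x-axis using Ī + A·d² with d = y − 105.8837:
  flange: d = 52.11628 mm → contributes +4 379 904 mm⁴
  web: d = -30.88372 mm → contributes +7 637 771 mm⁴
Total I = 12 017 675 mm⁴.
Extreme fibre distance c = 105.8837 mm; S = I/c = 113498.8 mm³.

S_x ≈ 1.1350 × 10⁵ mm³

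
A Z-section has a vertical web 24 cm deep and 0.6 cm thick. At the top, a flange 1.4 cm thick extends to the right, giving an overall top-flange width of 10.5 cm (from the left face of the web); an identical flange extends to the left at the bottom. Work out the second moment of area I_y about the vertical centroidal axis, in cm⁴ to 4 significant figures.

I_y ≈ 990.9 cm⁴

Decompose the section into non-overlapping parts with the origin at the bottom-left of its bounding rectangle.
Web: 0.6 × 24, A = 14.4 cm², x = 10.2 cm, Ī = 0.432 cm⁴.
Top flange (beyond web): 9.9 × 1.4, A = 13.86 cm², x = 15.45 cm, Ī = 113.202 cm⁴.
Bottom flange (beyond web): 9.9 × 1.4, A = 13.86 cm², x = 4.95 cm, Ī = 113.202 cm⁴.
Centroid: x̄ = ΣA·x / ΣA = 10.2 cm.
Transfer each piece to the vertical centroidal axis using Ī + A·d² with d = x − 10.2:
  web: d = 0 cm → contributes +0.432 cm⁴
  top flange (beyond web): d = 5.25 cm → contributes +495.218 cm⁴
  bottom flange (beyond web): d = -5.25 cm → contributes +495.218 cm⁴
Total I = 990.868 cm⁴.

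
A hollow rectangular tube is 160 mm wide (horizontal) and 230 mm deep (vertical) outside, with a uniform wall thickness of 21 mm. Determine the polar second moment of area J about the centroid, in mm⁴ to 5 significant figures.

Break the section into simple shapes (no overlaps), measuring from the bottom-left corner of the bounding box.
Outer rectangle: 160 × 230, A = 36 800 mm², y = 115 mm, Ī = 162 226 667 mm⁴.
Inner void (subtracted): 118 × 188, A = 22 184 mm², y = 115 mm, Ī = 65 339 275 mm⁴.
By symmetry the centroid is at mid-height, ȳ = 115 mm.
All pieces are centred on the centroidal x-axis, so I = ΣĪ (holes subtracted) = 96 887 392 mm⁴.
Repeating about the centroidal y-axis gives I_y = 52 765 832 mm⁴.
Polar second moment: J = I_x + I_y = 149 653 224 mm⁴.

J ≈ 1.4965 × 10⁸ mm⁴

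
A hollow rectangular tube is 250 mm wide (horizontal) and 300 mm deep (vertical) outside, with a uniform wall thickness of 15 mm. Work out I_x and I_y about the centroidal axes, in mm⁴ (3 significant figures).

I_x ≈ 2.02 × 10⁸ mm⁴, I_y ≈ 1.51 × 10⁸ mm⁴

Treat the section as a set of non-overlapping primitives; coordinates are from the bounding-box lower-left.
Outer rectangle: 250 × 300, A = 75 000 mm², y = 150 mm, Ī = 562 500 000 mm⁴.
Inner void (subtracted): 220 × 270, A = 59 400 mm², y = 150 mm, Ī = 360 855 000 mm⁴.
By symmetry the centroid is at mid-height, ȳ = 150 mm.
All pieces are centred on the centroidal x-axis, so I = ΣĪ (holes subtracted) = 201 645 000 mm⁴.
Repeating about the centroidal y-axis gives I_y = 151 045 000 mm⁴.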